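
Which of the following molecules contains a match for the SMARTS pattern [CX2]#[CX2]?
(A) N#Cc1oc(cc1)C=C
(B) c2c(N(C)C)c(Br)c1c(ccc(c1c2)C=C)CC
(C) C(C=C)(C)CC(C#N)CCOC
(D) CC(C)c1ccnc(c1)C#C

D

[CX2]#[CX2] describes a carbon-carbon triple bond (an alkyne).
(A) has a nitrile (-C#N) but the triple bond is C#N, not C#C.
(B) has a vinyl group (-CH=CH2) but the C=C is a double bond; both carbons are CX3, not CX2.
(C) has a nitrile (-C#N) but the triple bond is C#N, not C#C.
(D) contains an ethynyl group (-C#CH), which satisfies every atom and bond constraint.
So the answer is (D).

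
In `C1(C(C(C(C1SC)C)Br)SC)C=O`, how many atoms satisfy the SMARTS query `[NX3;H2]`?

0

Check the 13 heavy atoms by environment: 5× C (H1, X4) → no; 1× Br (H0, X1) → no; 2× S (H0, X2) → no; 3× C (H3, X4) → no; 1× C (H1, X3) → no; 1× O (H0, X1) → no.
No environment satisfies the query, so 0 matching atoms.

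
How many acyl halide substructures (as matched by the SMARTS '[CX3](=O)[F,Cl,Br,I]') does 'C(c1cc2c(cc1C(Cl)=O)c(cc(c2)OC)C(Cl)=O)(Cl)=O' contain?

3

[CX3](=O)[F,Cl,Br,I] is the SMARTS for an acyl halide: a carbonyl carbon bonded to a halogen.
The molecule carries 3 separate instances of an acyl chloride (-C(=O)Cl) meeting every constraint; each maps to a distinct set of atoms, giving 3 matches.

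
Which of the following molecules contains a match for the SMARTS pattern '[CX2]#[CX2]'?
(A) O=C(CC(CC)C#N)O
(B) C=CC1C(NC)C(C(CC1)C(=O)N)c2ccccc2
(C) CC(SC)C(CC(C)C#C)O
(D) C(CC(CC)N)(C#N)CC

C

[CX2]#[CX2] describes a carbon-carbon triple bond (an alkyne).
(A) has a nitrile (-C#N) but the triple bond is C#N, not C#C.
(B) has a vinyl group (-CH=CH2) but the C=C is a double bond; both carbons are CX3, not CX2.
(C) contains an ethynyl group (-C#CH), which satisfies every atom and bond constraint.
(D) has a nitrile (-C#N) but the triple bond is C#N, not C#C.
So the answer is (C).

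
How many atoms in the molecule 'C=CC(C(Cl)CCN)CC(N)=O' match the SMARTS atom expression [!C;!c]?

4

The query [!C;!c] means: neither aliphatic nor aromatic carbon — same as [!#6].
Check the 12 heavy atoms by environment: 8× C → no; 1× O → match; 2× N → match; 1× Cl → match.
Summing the matching environments: 1 + 2 + 1 = 4 matching atoms.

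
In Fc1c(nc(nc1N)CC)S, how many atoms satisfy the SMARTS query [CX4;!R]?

The query [CX4;!R] means: aliphatic carbon with four total connections, not in a ring.
Check the 11 heavy atoms by environment: 2× n (aromatic, X2, in 6-ring) → no; 4× c (aromatic, X3, in 6-ring) → no; 1× N (X3, acyclic) → no; 1× F (X1, acyclic) → no; 2× C (X4, acyclic) → match; 1× S (X2, acyclic) → no.
That gives 2 matching atoms.

2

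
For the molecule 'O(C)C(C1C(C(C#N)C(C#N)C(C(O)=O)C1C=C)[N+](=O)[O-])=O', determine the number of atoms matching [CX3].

The query [CX3] means: C with X3: aliphatic carbon with exactly 3 total connections.
Check the 22 heavy atoms by environment: 7× C (X4) → no; 1× N (charge +1, X3) → no; 1× O (charge -1, X1) → no; 3× O (X1) → no; 4× C (X3) → match; 2× O (X2) → no; 2× C (X2) → no; 2× N (X1) → no.
That gives 4 matching atoms.

4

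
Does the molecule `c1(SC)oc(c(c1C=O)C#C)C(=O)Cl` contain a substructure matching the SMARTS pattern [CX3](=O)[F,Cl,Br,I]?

Yes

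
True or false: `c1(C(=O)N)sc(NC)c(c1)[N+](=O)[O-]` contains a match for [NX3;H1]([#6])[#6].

True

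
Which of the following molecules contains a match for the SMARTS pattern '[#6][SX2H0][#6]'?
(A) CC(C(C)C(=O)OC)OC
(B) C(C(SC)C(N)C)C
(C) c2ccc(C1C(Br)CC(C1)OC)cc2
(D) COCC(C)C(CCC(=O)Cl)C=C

[#6][SX2H0][#6] describes an aliphatic sulfur bridging two carbons with no H on the sulfur (a thioether).
(A) has a methoxy ether (-OCH3) but the bridging atom is O, not S.
(B) contains a methylthio ether (-SCH3), which satisfies every atom and bond constraint.
(C) has a methoxy ether (-OCH3) but the bridging atom is O, not S.
(D) has a methoxy ether (-OCH3) but the bridging atom is O, not S.
So the answer is (B).

B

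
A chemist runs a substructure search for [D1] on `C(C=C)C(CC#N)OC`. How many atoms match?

3

Check the 9 heavy atoms by environment: 4× C (D2) → no; 1× C (D3) → no; 2× C (D1) → match; 1× N (D1) → match; 1× O (D2) → no.
Summing the matching environments: 2 + 1 = 3 matching atoms.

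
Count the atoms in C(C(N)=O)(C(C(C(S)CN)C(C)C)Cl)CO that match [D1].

8

The query [D1] means: atom with exactly one heavy-atom neighbour (degree 1).
Check the 16 heavy atoms by environment: 2× C (D2) → no; 6× C (D3) → no; 2× C (D1) → match; 2× N (D1) → match; 2× O (D1) → match; 1× S (D1) → match; 1× Cl (D1) → match.
Summing the matching environments: 2 + 2 + 2 + 1 + 1 = 8 matching atoms.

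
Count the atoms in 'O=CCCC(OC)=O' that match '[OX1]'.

2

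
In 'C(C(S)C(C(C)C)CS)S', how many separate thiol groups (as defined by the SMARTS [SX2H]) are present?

[SX2H] is the SMARTS for a thiol: an aliphatic sulfur with two connections, one being H.
The molecule carries 3 separate instances of a thiol (-SH) meeting every constraint; each maps to a distinct set of atoms, giving 3 matches.

3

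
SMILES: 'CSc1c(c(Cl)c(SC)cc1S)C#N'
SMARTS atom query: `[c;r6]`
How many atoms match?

6

The query [c;r6] means: aromatic carbon that belongs to a six-membered ring.
Check the 14 heavy atoms by environment: 6× c (aromatic, in 6-ring) → match; 3× S (acyclic) → no; 3× C (acyclic) → no; 1× Cl (acyclic) → no; 1× N (acyclic) → no.
That gives 6 matching atoms.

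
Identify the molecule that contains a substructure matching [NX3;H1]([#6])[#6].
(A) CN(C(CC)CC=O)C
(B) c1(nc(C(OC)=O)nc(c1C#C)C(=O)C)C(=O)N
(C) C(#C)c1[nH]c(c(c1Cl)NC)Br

[NX3;H1]([#6])[#6] describes a trivalent nitrogen with one H, bonded to two carbons (a secondary amine).
(A) has a dimethylamino group (-N(CH3)2) but the nitrogen has H0, not H1.
(B) has a primary amide (-C(=O)NH2) but the -C(=O)NH2 nitrogen has H2, not H1.
(C) contains an N-methylamino group (-NHCH3), which satisfies every atom and bond constraint.
So the answer is (C).

C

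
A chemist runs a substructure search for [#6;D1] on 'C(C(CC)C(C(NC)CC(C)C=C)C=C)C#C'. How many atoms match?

6

The query [#6;D1] means: carbon bonded to exactly one heavy atom.
Check the 17 heavy atoms by environment: 6× C (D1) → match; 4× C (D3) → no; 6× C (D2) → no; 1× N (D2) → no.
That gives 6 matching atoms.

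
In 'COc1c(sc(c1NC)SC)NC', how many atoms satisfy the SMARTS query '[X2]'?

The query [X2] means: any atom with exactly two total connections (bonds + H).
Check the 13 heavy atoms by environment: 1× s (aromatic, X2) → match; 4× c (aromatic, X3) → no; 1× S (X2) → match; 4× C (X4) → no; 2× N (X3) → no; 1× O (X2) → match.
Summing the matching environments: 1 + 1 + 1 = 3 matching atoms.

3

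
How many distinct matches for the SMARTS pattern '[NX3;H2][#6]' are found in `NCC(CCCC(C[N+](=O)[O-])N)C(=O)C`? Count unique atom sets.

2

[NX3;H2][#6] is the SMARTS for a primary amine: a trivalent nitrogen with two H attached to carbon.
The molecule carries 2 separate instances of a primary amino group (-NH2) meeting every constraint; each maps to a distinct set of atoms, giving 2 matches.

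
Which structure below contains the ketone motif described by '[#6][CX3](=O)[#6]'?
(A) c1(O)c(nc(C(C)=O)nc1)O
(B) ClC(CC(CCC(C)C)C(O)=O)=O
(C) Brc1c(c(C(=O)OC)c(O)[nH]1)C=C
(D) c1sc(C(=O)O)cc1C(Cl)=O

A

[#6][CX3](=O)[#6] describes a carbonyl carbon (no H) flanked by two carbons (a ketone).
(A) contains an acetyl/ketone group (-C(=O)CH3), which satisfies every atom and bond constraint.
(B) has a carboxylic acid group (-C(=O)OH) but one neighbour of the carbonyl carbon is O, not C.
(C) has a methyl-ester group (-C(=O)OCH3) but one neighbour of the carbonyl carbon is O, not C.
(D) has a carboxylic acid group (-C(=O)OH) but one neighbour of the carbonyl carbon is O, not C.
So the answer is (A).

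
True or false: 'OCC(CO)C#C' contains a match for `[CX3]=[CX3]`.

False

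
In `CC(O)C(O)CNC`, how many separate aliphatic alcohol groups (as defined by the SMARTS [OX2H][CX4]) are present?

[OX2H][CX4] is the SMARTS for an aliphatic alcohol: a hydroxyl oxygen bound to an sp3 (X4) carbon.
The molecule carries 2 separate instances of a hydroxyl group (-OH) meeting every constraint; each maps to a distinct set of atoms, giving 2 matches.

2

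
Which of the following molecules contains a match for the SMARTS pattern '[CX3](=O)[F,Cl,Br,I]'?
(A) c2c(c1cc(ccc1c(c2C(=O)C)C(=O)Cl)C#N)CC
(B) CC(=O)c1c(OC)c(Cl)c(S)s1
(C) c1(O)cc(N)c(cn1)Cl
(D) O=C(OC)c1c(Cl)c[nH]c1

A

[CX3](=O)[F,Cl,Br,I] describes a carbonyl carbon bonded to a halogen (an acyl halide).
(A) contains an acyl chloride (-C(=O)Cl), which satisfies every atom and bond constraint.
(B) has a chloro substituent but the Cl is not on a carbonyl carbon.
(C) has a chloro substituent but the Cl is not on a carbonyl carbon.
(D) has a chloro substituent but the Cl is not on a carbonyl carbon.
So the answer is (A).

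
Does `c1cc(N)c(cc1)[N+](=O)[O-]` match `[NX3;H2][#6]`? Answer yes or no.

Yes

The pattern [NX3;H2][#6] describes a trivalent nitrogen with two H attached to carbon — a primary amine.
The molecule carries a primary amino group (-NH2), whose atoms satisfy every constraint of the query, so the pattern matches.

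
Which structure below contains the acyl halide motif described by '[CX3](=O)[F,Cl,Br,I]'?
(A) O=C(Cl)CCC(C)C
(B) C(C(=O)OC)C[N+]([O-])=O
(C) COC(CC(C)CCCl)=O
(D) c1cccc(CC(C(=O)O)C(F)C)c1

A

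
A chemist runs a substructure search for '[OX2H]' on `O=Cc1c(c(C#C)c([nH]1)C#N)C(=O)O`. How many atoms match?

1

Check the 14 heavy atoms by environment: 1× n (aromatic, H1, X3) → no; 4× c (aromatic, H0, X3) → no; 1× C (H1, X3) → no; 2× O (H0, X1) → no; 2× C (H0, X2) → no; 1× N (H0, X1) → no; 1× C (H1, X2) → no; 1× C (H0, X3) → no; 1× O (H1, X2) → match.
That gives 1 matching atom.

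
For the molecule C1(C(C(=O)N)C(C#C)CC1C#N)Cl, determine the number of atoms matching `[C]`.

9

The query [C] means: uppercase C matches aliphatic (non-aromatic) carbon only.
Check the 13 heavy atoms by environment: 9× C → match; 2× N → no; 1× O → no; 1× Cl → no.
That gives 9 matching atoms.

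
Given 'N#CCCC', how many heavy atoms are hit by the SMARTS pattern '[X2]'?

Check the 5 heavy atoms by environment: 3× C (X4) → no; 1× C (X2) → match; 1× N (X1) → no.
That gives 1 matching atom.

1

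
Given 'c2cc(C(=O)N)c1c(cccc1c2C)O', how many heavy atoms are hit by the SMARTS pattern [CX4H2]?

The query [CX4H2] means: sp3 carbon (X4) with exactly two hydrogens.
Check the 15 heavy atoms by environment: 5× c (aromatic, H0, X3) → no; 5× c (aromatic, H1, X3) → no; 1× O (H1, X2) → no; 1× C (H0, X3) → no; 1× O (H0, X1) → no; 1× N (H2, X3) → no; 1× C (H3, X4) → no.
No environment satisfies the query, so 0 matching atoms.

0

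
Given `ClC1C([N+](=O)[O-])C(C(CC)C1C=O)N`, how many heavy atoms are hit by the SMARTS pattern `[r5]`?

5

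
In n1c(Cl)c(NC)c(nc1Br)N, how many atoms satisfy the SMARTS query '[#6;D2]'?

0

Check the 11 heavy atoms by environment: 2× n (aromatic, D2) → no; 4× c (aromatic, D3) → no; 1× Br (D1) → no; 1× N (D2) → no; 1× C (D1) → no; 1× N (D1) → no; 1× Cl (D1) → no.
No environment satisfies the query, so 0 matching atoms.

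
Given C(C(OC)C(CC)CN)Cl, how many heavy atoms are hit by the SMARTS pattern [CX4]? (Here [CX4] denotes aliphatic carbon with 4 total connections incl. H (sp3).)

7

Check the 10 heavy atoms by environment: 7× C (X4) → match; 1× Cl (X1) → no; 1× N (X3) → no; 1× O (X2) → no.
That gives 7 matching atoms.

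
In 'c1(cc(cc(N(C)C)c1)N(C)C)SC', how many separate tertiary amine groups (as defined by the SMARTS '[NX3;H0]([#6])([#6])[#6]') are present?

[NX3;H0]([#6])([#6])[#6] is the SMARTS for a tertiary amine: a trivalent nitrogen with no H, bonded to three carbons.
The molecule carries 2 separate instances of a dimethylamino group (-N(CH3)2) meeting every constraint; each maps to a distinct set of atoms, giving 2 matches.

2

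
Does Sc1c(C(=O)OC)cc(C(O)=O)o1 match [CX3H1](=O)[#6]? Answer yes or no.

The pattern [CX3H1](=O)[#6] describes an sp2 carbon with one H, double-bonded to O and single-bonded to carbon — an aldehyde.
The closest candidate here is a carboxylic acid group (-C(=O)OH), but the carbonyl carbon has H0 and is bonded to O, not H1. No other fragment satisfies the full query, so there is no match.

No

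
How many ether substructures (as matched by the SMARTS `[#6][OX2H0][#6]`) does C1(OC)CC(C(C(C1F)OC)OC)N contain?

3

[#6][OX2H0][#6] is the SMARTS for an ether: an aliphatic oxygen bridging two carbons with no H on the oxygen.
The molecule carries 3 separate instances of a methoxy ether (-OCH3) meeting every constraint; each maps to a distinct set of atoms, giving 3 matches.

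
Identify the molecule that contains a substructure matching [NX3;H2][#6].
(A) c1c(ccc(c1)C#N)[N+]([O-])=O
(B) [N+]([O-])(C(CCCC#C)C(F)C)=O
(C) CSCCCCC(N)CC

C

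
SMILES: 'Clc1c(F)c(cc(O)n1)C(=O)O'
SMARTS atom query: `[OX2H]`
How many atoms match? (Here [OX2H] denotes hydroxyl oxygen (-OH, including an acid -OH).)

2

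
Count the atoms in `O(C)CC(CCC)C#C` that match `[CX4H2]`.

3

The query [CX4H2] means: sp3 carbon (X4) with exactly two hydrogens.
Check the 9 heavy atoms by environment: 3× C (H2, X4) → match; 1× C (H1, X4) → no; 1× O (H0, X2) → no; 2× C (H3, X4) → no; 1× C (H0, X2) → no; 1× C (H1, X2) → no.
That gives 3 matching atoms.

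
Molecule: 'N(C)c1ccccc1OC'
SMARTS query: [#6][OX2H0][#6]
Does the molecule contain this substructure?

The pattern [#6][OX2H0][#6] describes an aliphatic oxygen bridging two carbons with no H on the oxygen — an ether.
The molecule carries a methoxy ether (-OCH3), whose atoms satisfy every constraint of the query, so the pattern matches.

Yes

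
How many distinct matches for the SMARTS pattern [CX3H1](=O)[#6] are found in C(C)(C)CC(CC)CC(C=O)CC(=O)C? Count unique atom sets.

[CX3H1](=O)[#6] is the SMARTS for an aldehyde: an sp2 carbon with one H, double-bonded to O and single-bonded to carbon.
Exactly one fragment in the molecule meets all constraints, giving 1 match.

1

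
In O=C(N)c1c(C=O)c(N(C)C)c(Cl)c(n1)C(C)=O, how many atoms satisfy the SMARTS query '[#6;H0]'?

The query [#6;H0] means: any carbon with no attached hydrogen.
Check the 18 heavy atoms by environment: 1× n (aromatic, H0) → no; 5× c (aromatic, H0) → match; 1× C (H1) → no; 3× O (H0) → no; 1× Cl (H0) → no; 2× C (H0) → match; 1× N (H2) → no; 1× N (H0) → no; 3× C (H3) → no.
Summing the matching environments: 5 + 2 = 7 matching atoms.

7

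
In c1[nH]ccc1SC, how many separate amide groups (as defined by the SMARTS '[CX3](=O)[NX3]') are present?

[CX3](=O)[NX3] is the SMARTS for an amide: a carbonyl carbon bonded to a trivalent nitrogen.
No fragment in the molecule satisfies every constraint, giving 0 matches.

0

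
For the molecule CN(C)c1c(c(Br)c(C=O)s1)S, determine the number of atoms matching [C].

3

The query [C] means: uppercase C matches aliphatic (non-aromatic) carbon only.
Check the 12 heavy atoms by environment: 1× s (aromatic) → no; 4× c (aromatic) → no; 1× N → no; 3× C → match; 1× Br → no; 1× S → no; 1× O → no.
That gives 3 matching atoms.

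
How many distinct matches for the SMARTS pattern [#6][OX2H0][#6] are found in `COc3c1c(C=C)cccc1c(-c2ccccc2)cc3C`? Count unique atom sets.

1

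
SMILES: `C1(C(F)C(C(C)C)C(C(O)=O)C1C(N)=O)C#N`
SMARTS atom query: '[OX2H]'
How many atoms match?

1

The query [OX2H] means: aliphatic oxygen with two connections, one of which is H — an -OH oxygen.
Check the 17 heavy atoms by environment: 6× C (H1, X4) → no; 1× C (H0, X2) → no; 1× N (H0, X1) → no; 2× C (H0, X3) → no; 2× O (H0, X1) → no; 1× O (H1, X2) → match; 1× F (H0, X1) → no; 2× C (H3, X4) → no; 1× N (H2, X3) → no.
That gives 1 matching atom.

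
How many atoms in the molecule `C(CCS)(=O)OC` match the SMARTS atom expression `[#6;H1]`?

The query [#6;H1] means: any carbon bearing exactly one hydrogen.
Check the 7 heavy atoms by environment: 2× C (H2) → no; 1× S (H1) → no; 1× C (H0) → no; 2× O (H0) → no; 1× C (H3) → no.
No environment satisfies the query, so 0 matching atoms.

0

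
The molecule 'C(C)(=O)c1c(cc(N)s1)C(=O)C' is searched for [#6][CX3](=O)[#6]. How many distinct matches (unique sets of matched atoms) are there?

[#6][CX3](=O)[#6] is the SMARTS for a ketone: a carbonyl carbon (no H) flanked by two carbons.
The molecule carries 2 separate instances of an acetyl/ketone group (-C(=O)CH3) meeting every constraint; each maps to a distinct set of atoms, giving 2 matches.

2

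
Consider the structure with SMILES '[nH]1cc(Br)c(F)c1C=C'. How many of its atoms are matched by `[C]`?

2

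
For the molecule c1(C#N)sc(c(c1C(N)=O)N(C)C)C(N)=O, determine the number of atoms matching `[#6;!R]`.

The query [#6;!R] means: carbon not in any ring.
Check the 16 heavy atoms by environment: 1× s (aromatic, in 5-ring) → no; 4× c (aromatic, in 5-ring) → no; 5× C (acyclic) → match; 4× N (acyclic) → no; 2× O (acyclic) → no.
That gives 5 matching atoms.

5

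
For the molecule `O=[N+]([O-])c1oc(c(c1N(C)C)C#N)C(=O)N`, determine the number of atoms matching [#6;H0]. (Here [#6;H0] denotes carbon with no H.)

The query [#6;H0] means: any carbon with no attached hydrogen.
Check the 16 heavy atoms by environment: 1× o (aromatic, H0) → no; 4× c (aromatic, H0) → match; 2× C (H0) → match; 2× N (H0) → no; 1× N (charge +1, H0) → no; 1× O (charge -1, H0) → no; 2× O (H0) → no; 1× N (H2) → no; 2× C (H3) → no.
Summing the matching environments: 4 + 2 = 6 matching atoms.

6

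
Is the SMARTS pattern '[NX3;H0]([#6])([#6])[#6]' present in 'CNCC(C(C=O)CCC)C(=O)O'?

The pattern [NX3;H0]([#6])([#6])[#6] describes a trivalent nitrogen with no H, bonded to three carbons — a tertiary amine.
The closest candidate here is an N-methylamino group (-NHCH3), but the nitrogen still has one H (H1), not H0. No other fragment satisfies the full query, so there is no match.

No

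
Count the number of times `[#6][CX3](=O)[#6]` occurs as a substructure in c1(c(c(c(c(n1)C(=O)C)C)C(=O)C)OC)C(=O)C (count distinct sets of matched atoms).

3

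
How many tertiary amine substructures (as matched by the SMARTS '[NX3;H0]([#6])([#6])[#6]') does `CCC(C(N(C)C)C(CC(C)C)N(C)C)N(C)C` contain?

3

[NX3;H0]([#6])([#6])[#6] is the SMARTS for a tertiary amine: a trivalent nitrogen with no H, bonded to three carbons.
The molecule carries 3 separate instances of a dimethylamino group (-N(CH3)2) meeting every constraint; each maps to a distinct set of atoms, giving 3 matches.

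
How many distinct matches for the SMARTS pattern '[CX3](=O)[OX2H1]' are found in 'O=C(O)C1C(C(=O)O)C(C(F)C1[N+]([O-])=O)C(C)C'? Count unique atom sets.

[CX3](=O)[OX2H1] is the SMARTS for a carboxylic acid: an sp2 carbon double-bonded to O and single-bonded to an -OH oxygen.
The molecule carries 2 separate instances of a carboxylic acid group (-C(=O)OH) meeting every constraint; each maps to a distinct set of atoms, giving 2 matches.

2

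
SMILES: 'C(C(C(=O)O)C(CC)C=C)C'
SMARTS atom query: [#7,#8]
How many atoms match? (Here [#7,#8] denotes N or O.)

The query [#7,#8] means: nitrogen or oxygen (comma = OR).
Check the 11 heavy atoms by environment: 9× C → no; 2× O → match.
That gives 2 matching atoms.

2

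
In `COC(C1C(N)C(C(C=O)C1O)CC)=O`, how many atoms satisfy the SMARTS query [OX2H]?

The query [OX2H] means: aliphatic oxygen with two connections, one of which is H — an -OH oxygen.
Check the 15 heavy atoms by environment: 5× C (H1, X4) → no; 1× O (H1, X2) → match; 1× C (H1, X3) → no; 2× O (H0, X1) → no; 1× C (H0, X3) → no; 1× O (H0, X2) → no; 2× C (H3, X4) → no; 1× N (H2, X3) → no; 1× C (H2, X4) → no.
That gives 1 matching atom.

1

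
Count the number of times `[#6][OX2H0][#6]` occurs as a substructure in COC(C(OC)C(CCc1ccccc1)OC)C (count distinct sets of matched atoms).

[#6][OX2H0][#6] is the SMARTS for an ether: an aliphatic oxygen bridging two carbons with no H on the oxygen.
The molecule carries 3 separate instances of a methoxy ether (-OCH3) meeting every constraint; each maps to a distinct set of atoms, giving 3 matches.

3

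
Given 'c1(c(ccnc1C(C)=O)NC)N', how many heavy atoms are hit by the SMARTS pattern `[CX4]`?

2

The query [CX4] means: C with X4: aliphatic carbon with exactly 4 total connections (bonds + H).
Check the 12 heavy atoms by environment: 1× n (aromatic, X2) → no; 5× c (aromatic, X3) → no; 1× C (X3) → no; 1× O (X1) → no; 2× C (X4) → match; 2× N (X3) → no.
That gives 2 matching atoms.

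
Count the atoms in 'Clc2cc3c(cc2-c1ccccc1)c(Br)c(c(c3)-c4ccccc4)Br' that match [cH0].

9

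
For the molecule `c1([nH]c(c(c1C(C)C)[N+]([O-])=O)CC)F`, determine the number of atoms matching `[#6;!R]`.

The query [#6;!R] means: carbon not in any ring.
Check the 14 heavy atoms by environment: 1× n (aromatic, in 5-ring) → no; 4× c (aromatic, in 5-ring) → no; 5× C (acyclic) → match; 1× F (acyclic) → no; 1× N (charge +1, acyclic) → no; 1× O (charge -1, acyclic) → no; 1× O (acyclic) → no.
That gives 5 matching atoms.

5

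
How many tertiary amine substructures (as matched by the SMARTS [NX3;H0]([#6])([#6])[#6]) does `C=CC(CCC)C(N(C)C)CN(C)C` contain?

2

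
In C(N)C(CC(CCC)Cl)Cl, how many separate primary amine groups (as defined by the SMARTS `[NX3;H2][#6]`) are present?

1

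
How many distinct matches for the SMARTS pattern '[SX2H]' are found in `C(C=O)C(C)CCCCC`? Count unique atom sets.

[SX2H] is the SMARTS for a thiol: an aliphatic sulfur with two connections, one being H.
No fragment in the molecule satisfies every constraint, giving 0 matches.

0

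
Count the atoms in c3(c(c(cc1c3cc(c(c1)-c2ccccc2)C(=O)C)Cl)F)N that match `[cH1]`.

The query [cH1] means: aromatic carbon bearing exactly one hydrogen.
Check the 22 heavy atoms by environment: 8× c (aromatic, H0) → no; 8× c (aromatic, H1) → match; 1× N (H2) → no; 1× C (H0) → no; 1× O (H0) → no; 1× C (H3) → no; 1× Cl (H0) → no; 1× F (H0) → no.
That gives 8 matching atoms.

8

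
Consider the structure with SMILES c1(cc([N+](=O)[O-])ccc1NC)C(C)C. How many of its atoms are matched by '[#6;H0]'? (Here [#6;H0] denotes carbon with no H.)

3

The query [#6;H0] means: any carbon with no attached hydrogen.
Check the 14 heavy atoms by environment: 3× c (aromatic, H0) → match; 3× c (aromatic, H1) → no; 1× C (H1) → no; 3× C (H3) → no; 1× N (charge +1, H0) → no; 1× O (charge -1, H0) → no; 1× O (H0) → no; 1× N (H1) → no.
That gives 3 matching atoms.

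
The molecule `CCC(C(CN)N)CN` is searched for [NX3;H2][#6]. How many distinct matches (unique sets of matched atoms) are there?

[NX3;H2][#6] is the SMARTS for a primary amine: a trivalent nitrogen with two H attached to carbon.
The molecule carries 3 separate instances of a primary amino group (-NH2) meeting every constraint; each maps to a distinct set of atoms, giving 3 matches.

3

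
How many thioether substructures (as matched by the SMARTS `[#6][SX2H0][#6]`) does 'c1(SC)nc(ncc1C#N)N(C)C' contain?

1

[#6][SX2H0][#6] is the SMARTS for a thioether: an aliphatic sulfur bridging two carbons with no H on the sulfur.
Exactly one fragment in the molecule meets all constraints, giving 1 match.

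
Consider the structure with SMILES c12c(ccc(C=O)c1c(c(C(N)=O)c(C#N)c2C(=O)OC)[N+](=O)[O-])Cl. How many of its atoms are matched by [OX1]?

5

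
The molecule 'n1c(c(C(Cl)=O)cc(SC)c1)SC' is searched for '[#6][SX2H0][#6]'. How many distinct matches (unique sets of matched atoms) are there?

[#6][SX2H0][#6] is the SMARTS for a thioether: an aliphatic sulfur bridging two carbons with no H on the sulfur.
The molecule carries 2 separate instances of a methylthio ether (-SCH3) meeting every constraint; each maps to a distinct set of atoms, giving 2 matches.

2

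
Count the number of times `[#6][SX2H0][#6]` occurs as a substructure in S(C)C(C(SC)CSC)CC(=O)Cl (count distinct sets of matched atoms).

3

[#6][SX2H0][#6] is the SMARTS for a thioether: an aliphatic sulfur bridging two carbons with no H on the sulfur.
The molecule carries 3 separate instances of a methylthio ether (-SCH3) meeting every constraint; each maps to a distinct set of atoms, giving 3 matches.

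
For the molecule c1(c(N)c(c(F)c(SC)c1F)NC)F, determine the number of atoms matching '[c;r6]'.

6

The query [c;r6] means: aromatic carbon that belongs to a six-membered ring.
Check the 14 heavy atoms by environment: 6× c (aromatic, in 6-ring) → match; 3× F (acyclic) → no; 1× S (acyclic) → no; 2× C (acyclic) → no; 2× N (acyclic) → no.
That gives 6 matching atoms.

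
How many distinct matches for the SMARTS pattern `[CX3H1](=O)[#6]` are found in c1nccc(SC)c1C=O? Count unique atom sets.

1

[CX3H1](=O)[#6] is the SMARTS for an aldehyde: an sp2 carbon with one H, double-bonded to O and single-bonded to carbon.
Exactly one fragment in the molecule meets all constraints, giving 1 match.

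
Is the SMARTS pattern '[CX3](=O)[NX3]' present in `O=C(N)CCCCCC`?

The pattern [CX3](=O)[NX3] describes a carbonyl carbon bonded to a trivalent nitrogen — an amide.
The molecule carries a primary amide (-C(=O)NH2), whose atoms satisfy every constraint of the query, so the pattern matches.

Yes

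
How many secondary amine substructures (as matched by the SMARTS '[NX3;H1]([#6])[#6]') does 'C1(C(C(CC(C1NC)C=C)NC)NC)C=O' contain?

3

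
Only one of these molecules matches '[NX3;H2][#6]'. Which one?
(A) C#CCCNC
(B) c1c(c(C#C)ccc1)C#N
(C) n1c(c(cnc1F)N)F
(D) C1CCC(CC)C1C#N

C

[NX3;H2][#6] describes a trivalent nitrogen with two H attached to carbon (a primary amine).
(A) has an N-methylamino group (-NHCH3) but the nitrogen bears two carbons and only one H (H1), not H2.
(B) has a nitrile (-C#N) but the nitrogen is NX1 (triple-bonded), not NX3 with two H.
(C) contains a primary amino group (-NH2), which satisfies every atom and bond constraint.
(D) has a nitrile (-C#N) but the nitrogen is NX1 (triple-bonded), not NX3 with two H.
So the answer is (C).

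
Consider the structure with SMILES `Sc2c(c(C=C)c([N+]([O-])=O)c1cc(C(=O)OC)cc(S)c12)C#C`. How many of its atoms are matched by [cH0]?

8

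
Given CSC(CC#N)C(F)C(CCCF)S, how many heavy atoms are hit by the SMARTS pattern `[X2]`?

3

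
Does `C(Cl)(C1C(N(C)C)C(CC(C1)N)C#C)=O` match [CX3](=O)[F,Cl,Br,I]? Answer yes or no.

The pattern [CX3](=O)[F,Cl,Br,I] describes a carbonyl carbon bonded to a halogen — an acyl halide.
The molecule carries an acyl chloride (-C(=O)Cl), whose atoms satisfy every constraint of the query, so the pattern matches.

Yes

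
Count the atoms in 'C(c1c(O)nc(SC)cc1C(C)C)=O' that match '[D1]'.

The query [D1] means: atom with exactly one heavy-atom neighbour (degree 1).
Check the 14 heavy atoms by environment: 1× n (aromatic, D2) → no; 4× c (aromatic, D3) → no; 1× c (aromatic, D2) → no; 1× S (D2) → no; 3× C (D1) → match; 1× C (D2) → no; 2× O (D1) → match; 1× C (D3) → no.
Summing the matching environments: 3 + 2 = 5 matching atoms.

5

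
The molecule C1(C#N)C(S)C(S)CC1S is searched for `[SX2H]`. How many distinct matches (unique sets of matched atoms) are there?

[SX2H] is the SMARTS for a thiol: an aliphatic sulfur with two connections, one being H.
The molecule carries 3 separate instances of a thiol (-SH) meeting every constraint; each maps to a distinct set of atoms, giving 3 matches.

3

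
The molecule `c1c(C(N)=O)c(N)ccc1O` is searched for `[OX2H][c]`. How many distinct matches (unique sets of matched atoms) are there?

[OX2H][c] is the SMARTS for a phenol: a hydroxyl oxygen attached to an aromatic carbon.
Exactly one fragment in the molecule meets all constraints, giving 1 match.

1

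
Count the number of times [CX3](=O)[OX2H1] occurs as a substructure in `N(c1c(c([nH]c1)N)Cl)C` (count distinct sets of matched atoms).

0

[CX3](=O)[OX2H1] is the SMARTS for a carboxylic acid: an sp2 carbon double-bonded to O and single-bonded to an -OH oxygen.
No fragment in the molecule satisfies every constraint, giving 0 matches.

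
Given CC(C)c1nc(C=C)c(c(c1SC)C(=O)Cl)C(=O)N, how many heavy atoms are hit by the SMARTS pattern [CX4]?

Check the 19 heavy atoms by environment: 1× n (aromatic, X2) → no; 5× c (aromatic, X3) → no; 1× S (X2) → no; 4× C (X4) → match; 4× C (X3) → no; 2× O (X1) → no; 1× N (X3) → no; 1× Cl (X1) → no.
That gives 4 matching atoms.

4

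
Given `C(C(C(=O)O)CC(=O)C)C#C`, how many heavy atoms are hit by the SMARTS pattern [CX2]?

2

The query [CX2] means: C with X2: aliphatic carbon with exactly 2 total connections.
Check the 11 heavy atoms by environment: 4× C (X4) → no; 2× C (X3) → no; 2× O (X1) → no; 1× O (X2) → no; 2× C (X2) → match.
That gives 2 matching atoms.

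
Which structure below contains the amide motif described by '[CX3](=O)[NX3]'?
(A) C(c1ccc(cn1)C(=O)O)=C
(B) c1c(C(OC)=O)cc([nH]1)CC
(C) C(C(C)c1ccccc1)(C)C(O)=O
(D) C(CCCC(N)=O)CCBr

D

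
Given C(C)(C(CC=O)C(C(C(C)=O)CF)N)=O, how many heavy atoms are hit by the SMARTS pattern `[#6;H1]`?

4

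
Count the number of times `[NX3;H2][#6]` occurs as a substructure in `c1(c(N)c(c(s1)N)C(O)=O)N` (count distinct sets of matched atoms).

[NX3;H2][#6] is the SMARTS for a primary amine: a trivalent nitrogen with two H attached to carbon.
The molecule carries 3 separate instances of a primary amino group (-NH2) meeting every constraint; each maps to a distinct set of atoms, giving 3 matches.

3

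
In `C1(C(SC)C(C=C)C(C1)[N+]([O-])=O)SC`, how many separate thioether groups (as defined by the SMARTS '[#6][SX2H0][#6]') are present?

2

[#6][SX2H0][#6] is the SMARTS for a thioether: an aliphatic sulfur bridging two carbons with no H on the sulfur.
The molecule carries 2 separate instances of a methylthio ether (-SCH3) meeting every constraint; each maps to a distinct set of atoms, giving 2 matches.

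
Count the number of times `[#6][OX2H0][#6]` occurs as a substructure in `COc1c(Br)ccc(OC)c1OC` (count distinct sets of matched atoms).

[#6][OX2H0][#6] is the SMARTS for an ether: an aliphatic oxygen bridging two carbons with no H on the oxygen.
The molecule carries 3 separate instances of a methoxy ether (-OCH3) meeting every constraint; each maps to a distinct set of atoms, giving 3 matches.

3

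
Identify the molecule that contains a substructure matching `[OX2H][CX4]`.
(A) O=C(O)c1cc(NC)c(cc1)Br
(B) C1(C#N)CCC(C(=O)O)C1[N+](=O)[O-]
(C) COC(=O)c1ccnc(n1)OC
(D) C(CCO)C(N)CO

[OX2H][CX4] describes a hydroxyl oxygen bound to an sp3 (X4) carbon (an aliphatic alcohol).
(A) has a carboxylic acid group (-C(=O)OH) but the -OH is on a CX3 carbonyl carbon, not a CX4 carbon.
(B) has a carboxylic acid group (-C(=O)OH) but the -OH is on a CX3 carbonyl carbon, not a CX4 carbon.
(C) has a methoxy ether (-OCH3) but the oxygen has H0 (ether), not H1.
(D) contains a hydroxyl group (-OH), which satisfies every atom and bond constraint.
So the answer is (D).

D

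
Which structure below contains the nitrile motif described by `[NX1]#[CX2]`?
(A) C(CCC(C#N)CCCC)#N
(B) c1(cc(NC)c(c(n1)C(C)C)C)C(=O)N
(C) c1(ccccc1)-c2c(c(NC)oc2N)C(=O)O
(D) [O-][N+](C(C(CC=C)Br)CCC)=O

A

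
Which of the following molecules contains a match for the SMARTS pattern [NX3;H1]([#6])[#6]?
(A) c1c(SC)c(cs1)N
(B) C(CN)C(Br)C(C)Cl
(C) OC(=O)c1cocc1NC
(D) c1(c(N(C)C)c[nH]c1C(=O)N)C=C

C

[NX3;H1]([#6])[#6] describes a trivalent nitrogen with one H, bonded to two carbons (a secondary amine).
(A) has a primary amino group (-NH2) but the nitrogen has H2 and only one carbon neighbour.
(B) has a primary amino group (-NH2) but the nitrogen has H2 and only one carbon neighbour.
(C) contains an N-methylamino group (-NHCH3), which satisfies every atom and bond constraint.
(D) has a primary amide (-C(=O)NH2) but the -C(=O)NH2 nitrogen has H2, not H1.
So the answer is (C).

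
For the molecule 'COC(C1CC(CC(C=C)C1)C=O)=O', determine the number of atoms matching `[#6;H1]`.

5

Check the 14 heavy atoms by environment: 5× C (H1) → match; 4× C (H2) → no; 1× C (H0) → no; 3× O (H0) → no; 1× C (H3) → no.
That gives 5 matching atoms.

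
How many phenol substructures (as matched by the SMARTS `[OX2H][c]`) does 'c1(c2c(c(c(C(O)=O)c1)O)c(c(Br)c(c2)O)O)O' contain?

4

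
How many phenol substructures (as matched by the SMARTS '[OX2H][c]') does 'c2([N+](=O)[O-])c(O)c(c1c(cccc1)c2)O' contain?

[OX2H][c] is the SMARTS for a phenol: a hydroxyl oxygen attached to an aromatic carbon.
The molecule carries 2 separate instances of a hydroxyl group (-OH) meeting every constraint; each maps to a distinct set of atoms, giving 2 matches.

2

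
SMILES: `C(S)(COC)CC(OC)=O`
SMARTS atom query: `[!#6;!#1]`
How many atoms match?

4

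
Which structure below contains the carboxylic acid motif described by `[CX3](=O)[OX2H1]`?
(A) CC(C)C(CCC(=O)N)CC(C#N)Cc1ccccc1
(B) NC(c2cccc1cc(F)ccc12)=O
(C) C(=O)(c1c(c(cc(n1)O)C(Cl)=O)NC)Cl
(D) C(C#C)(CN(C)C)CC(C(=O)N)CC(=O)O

[CX3](=O)[OX2H1] describes an sp2 carbon double-bonded to O and single-bonded to an -OH oxygen (a carboxylic acid).
(A) has a primary amide (-C(=O)NH2) but the carbonyl is bonded to N, not to an -OH oxygen.
(B) has a primary amide (-C(=O)NH2) but the carbonyl is bonded to N, not to an -OH oxygen.
(C) has an acyl chloride (-C(=O)Cl) but the carbonyl is bonded to Cl, not to an -OH oxygen.
(D) contains a carboxylic acid group (-C(=O)OH), which satisfies every atom and bond constraint.
So the answer is (D).

D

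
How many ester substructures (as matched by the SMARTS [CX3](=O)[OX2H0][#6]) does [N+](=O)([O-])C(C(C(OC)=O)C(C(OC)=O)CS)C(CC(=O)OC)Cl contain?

3

[CX3](=O)[OX2H0][#6] is the SMARTS for an ester: a carbonyl carbon bonded to an oxygen that is itself bonded to carbon (no H on that O).
The molecule carries 3 separate instances of a methyl-ester group (-C(=O)OCH3) meeting every constraint; each maps to a distinct set of atoms, giving 3 matches.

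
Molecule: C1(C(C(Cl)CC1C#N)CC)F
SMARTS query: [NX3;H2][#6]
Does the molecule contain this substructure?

No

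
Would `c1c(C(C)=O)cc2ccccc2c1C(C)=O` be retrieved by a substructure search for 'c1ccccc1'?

The pattern c1ccccc1 describes six aromatic carbons in a ring — a benzene ring.
The required atom environment is present in the molecule, so the pattern matches.

Yes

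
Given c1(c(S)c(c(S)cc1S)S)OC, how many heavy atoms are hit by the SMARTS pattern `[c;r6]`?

Check the 12 heavy atoms by environment: 6× c (aromatic, in 6-ring) → match; 4× S (acyclic) → no; 1× O (acyclic) → no; 1× C (acyclic) → no.
That gives 6 matching atoms.

6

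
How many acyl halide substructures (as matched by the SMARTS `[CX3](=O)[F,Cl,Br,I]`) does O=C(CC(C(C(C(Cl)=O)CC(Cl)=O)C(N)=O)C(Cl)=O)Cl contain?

4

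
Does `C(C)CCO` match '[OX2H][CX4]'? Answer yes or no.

Yes

The pattern [OX2H][CX4] describes a hydroxyl oxygen bound to an sp3 (X4) carbon — an aliphatic alcohol.
The molecule carries a hydroxyl group (-OH), whose atoms satisfy every constraint of the query, so the pattern matches.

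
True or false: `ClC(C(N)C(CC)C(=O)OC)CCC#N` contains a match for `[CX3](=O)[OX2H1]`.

The pattern [CX3](=O)[OX2H1] describes an sp2 carbon double-bonded to O and single-bonded to an -OH oxygen — a carboxylic acid.
The closest candidate here is a methyl-ester group (-C(=O)OCH3), but the singly-bonded O has no H (OX2H0, not OX2H1). No other fragment satisfies the full query, so there is no match.

False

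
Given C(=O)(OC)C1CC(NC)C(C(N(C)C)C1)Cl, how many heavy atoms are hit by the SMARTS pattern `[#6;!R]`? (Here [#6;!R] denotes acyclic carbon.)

5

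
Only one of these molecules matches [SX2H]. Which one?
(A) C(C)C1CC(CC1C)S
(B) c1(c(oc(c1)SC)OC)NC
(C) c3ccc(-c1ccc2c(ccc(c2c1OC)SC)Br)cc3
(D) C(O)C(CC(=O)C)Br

[SX2H] describes an aliphatic sulfur with two connections, one being H (a thiol).
(A) contains a thiol (-SH), which satisfies every atom and bond constraint.
(B) has a methylthio ether (-SCH3) but the sulfur has H0 (bonded to two carbons), not H1.
(C) has a methylthio ether (-SCH3) but the sulfur has H0 (bonded to two carbons), not H1.
(D) has a hydroxyl group (-OH) but it is an -OH, not an -SH.
So the answer is (A).

A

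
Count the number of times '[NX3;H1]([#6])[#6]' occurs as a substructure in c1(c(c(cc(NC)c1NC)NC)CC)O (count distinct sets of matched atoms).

3

[NX3;H1]([#6])[#6] is the SMARTS for a secondary amine: a trivalent nitrogen with one H, bonded to two carbons.
The molecule carries 3 separate instances of an N-methylamino group (-NHCH3) meeting every constraint; each maps to a distinct set of atoms, giving 3 matches.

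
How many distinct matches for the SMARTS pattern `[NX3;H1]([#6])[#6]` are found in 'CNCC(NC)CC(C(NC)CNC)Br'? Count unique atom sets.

4

[NX3;H1]([#6])[#6] is the SMARTS for a secondary amine: a trivalent nitrogen with one H, bonded to two carbons.
The molecule carries 4 separate instances of an N-methylamino group (-NHCH3) meeting every constraint; each maps to a distinct set of atoms, giving 4 matches.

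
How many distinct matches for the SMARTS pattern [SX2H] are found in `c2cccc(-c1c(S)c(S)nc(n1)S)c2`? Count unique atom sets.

3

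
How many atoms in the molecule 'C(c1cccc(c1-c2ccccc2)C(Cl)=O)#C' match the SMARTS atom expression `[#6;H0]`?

6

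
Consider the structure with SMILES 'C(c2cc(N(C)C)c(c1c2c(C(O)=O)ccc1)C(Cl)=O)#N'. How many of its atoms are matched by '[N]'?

The query [N] means: uppercase N matches aliphatic (non-aromatic) nitrogen only.
Check the 21 heavy atoms by environment: 10× c (aromatic) → no; 5× C → no; 3× O → no; 1× Cl → no; 2× N → match.
That gives 2 matching atoms.

2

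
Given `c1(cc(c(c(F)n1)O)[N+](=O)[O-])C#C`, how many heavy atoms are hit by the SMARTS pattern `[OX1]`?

2

Check the 13 heavy atoms by environment: 1× n (aromatic, X2) → no; 5× c (aromatic, X3) → no; 1× F (X1) → no; 1× N (charge +1, X3) → no; 1× O (charge -1, X1) → match; 1× O (X1) → match; 2× C (X2) → no; 1× O (X2) → no.
Summing the matching environments: 1 + 1 = 2 matching atoms.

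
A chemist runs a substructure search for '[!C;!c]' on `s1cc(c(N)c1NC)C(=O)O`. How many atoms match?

5

The query [!C;!c] means: neither aliphatic nor aromatic carbon — same as [!#6].
Check the 11 heavy atoms by environment: 1× s (aromatic) → match; 4× c (aromatic) → no; 2× N → match; 2× C → no; 2× O → match.
Summing the matching environments: 1 + 2 + 2 = 5 matching atoms.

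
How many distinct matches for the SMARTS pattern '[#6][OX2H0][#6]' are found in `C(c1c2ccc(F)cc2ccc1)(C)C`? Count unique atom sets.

0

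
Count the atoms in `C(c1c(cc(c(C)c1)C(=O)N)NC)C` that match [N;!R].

2

Check the 14 heavy atoms by environment: 6× c (aromatic, in 6-ring) → no; 2× N (acyclic) → match; 5× C (acyclic) → no; 1× O (acyclic) → no.
That gives 2 matching atoms.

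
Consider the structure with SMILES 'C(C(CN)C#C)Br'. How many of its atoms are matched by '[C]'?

The query [C] means: uppercase C matches aliphatic (non-aromatic) carbon only.
Check the 7 heavy atoms by environment: 5× C → match; 1× Br → no; 1× N → no.
That gives 5 matching atoms.

5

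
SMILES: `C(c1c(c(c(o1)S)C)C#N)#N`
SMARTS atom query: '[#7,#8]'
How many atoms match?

3

The query [#7,#8] means: nitrogen or oxygen (comma = OR).
Check the 11 heavy atoms by environment: 1× o (aromatic) → match; 4× c (aromatic) → no; 3× C → no; 2× N → match; 1× S → no.
Summing the matching environments: 1 + 2 = 3 matching atoms.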